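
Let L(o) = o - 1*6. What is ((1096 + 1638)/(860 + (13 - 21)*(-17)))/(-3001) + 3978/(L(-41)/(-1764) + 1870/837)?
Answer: 975307178086291/554295857718 ≈ 1759.5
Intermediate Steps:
L(o) = -6 + o (L(o) = o - 6 = -6 + o)
((1096 + 1638)/(860 + (13 - 21)*(-17)))/(-3001) + 3978/(L(-41)/(-1764) + 1870/837) = ((1096 + 1638)/(860 + (13 - 21)*(-17)))/(-3001) + 3978/((-6 - 41)/(-1764) + 1870/837) = (2734/(860 - 8*(-17)))*(-1/3001) + 3978/(-47*(-1/1764) + 1870*(1/837)) = (2734/(860 + 136))*(-1/3001) + 3978/(47/1764 + 1870/837) = (2734/996)*(-1/3001) + 3978/(370891/164052) = (2734*(1/996))*(-1/3001) + 3978*(164052/370891) = (1367/498)*(-1/3001) + 652598856/370891 = -1367/1494498 + 652598856/370891 = 975307178086291/554295857718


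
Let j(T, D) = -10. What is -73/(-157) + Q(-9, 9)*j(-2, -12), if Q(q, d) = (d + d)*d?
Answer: -254267/157 ≈ -1619.5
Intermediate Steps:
Q(q, d) = 2*d**2 (Q(q, d) = (2*d)*d = 2*d**2)
-73/(-157) + Q(-9, 9)*j(-2, -12) = -73/(-157) + (2*9**2)*(-10) = -73*(-1/157) + (2*81)*(-10) = 73/157 + 162*(-10) = 73/157 - 1620 = -254267/157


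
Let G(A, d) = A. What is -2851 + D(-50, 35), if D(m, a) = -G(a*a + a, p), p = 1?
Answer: -4111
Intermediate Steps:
D(m, a) = -a - a**2 (D(m, a) = -(a*a + a) = -(a**2 + a) = -(a + a**2) = -a - a**2)
-2851 + D(-50, 35) = -2851 - 1*35*(1 + 35) = -2851 - 1*35*36 = -2851 - 1260 = -4111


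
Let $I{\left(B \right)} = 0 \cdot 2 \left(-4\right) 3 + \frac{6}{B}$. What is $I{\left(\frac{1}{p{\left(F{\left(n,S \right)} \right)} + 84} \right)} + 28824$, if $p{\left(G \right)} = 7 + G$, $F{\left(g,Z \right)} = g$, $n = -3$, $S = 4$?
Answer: $29352$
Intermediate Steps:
$I{\left(B \right)} = \frac{6}{B}$ ($I{\left(B \right)} = 0 \left(-4\right) 3 + \frac{6}{B} = 0 \cdot 3 + \frac{6}{B} = 0 + \frac{6}{B} = \frac{6}{B}$)
$I{\left(\frac{1}{p{\left(F{\left(n,S \right)} \right)} + 84} \right)} + 28824 = \frac{6}{\frac{1}{\left(7 - 3\right) + 84}} + 28824 = \frac{6}{\frac{1}{4 + 84}} + 28824 = \frac{6}{\frac{1}{88}} + 28824 = 6 \frac{1}{\frac{1}{88}} + 28824 = 6 \cdot 88 + 28824 = 528 + 28824 = 29352$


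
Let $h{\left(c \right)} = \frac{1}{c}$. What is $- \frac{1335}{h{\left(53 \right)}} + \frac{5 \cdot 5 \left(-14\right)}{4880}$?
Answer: $- \frac{34528475}{488} \approx -70755.0$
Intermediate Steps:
$- \frac{1335}{h{\left(53 \right)}} + \frac{5 \cdot 5 \left(-14\right)}{4880} = - \frac{1335}{\frac{1}{53}} + \frac{5 \cdot 5 \left(-14\right)}{4880} = - 1335 \frac{1}{\frac{1}{53}} + 25 \left(-14\right) \frac{1}{4880} = \left(-1335\right) 53 - \frac{35}{488} = -70755 - \frac{35}{488} = - \frac{34528475}{488}$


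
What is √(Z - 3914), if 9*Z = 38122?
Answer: 4*√181/3 ≈ 17.938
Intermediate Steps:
Z = 38122/9 (Z = (⅑)*38122 = 38122/9 ≈ 4235.8)
√(Z - 3914) = √(38122/9 - 3914) = √(2896/9) = 4*√181/3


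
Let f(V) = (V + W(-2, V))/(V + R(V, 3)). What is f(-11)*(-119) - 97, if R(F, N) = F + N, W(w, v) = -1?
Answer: -3271/19 ≈ -172.16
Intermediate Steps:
f(V) = (-1 + V)/(3 + 2*V) (f(V) = (V - 1)/(V + (V + 3)) = (-1 + V)/(V + (3 + V)) = (-1 + V)/(3 + 2*V))
f(-11)*(-119) - 97 = ((-1 - 11)/(3 + 2*(-11)))*(-119) - 97 = (-12/(3 - 22))*(-119) - 97 = (-12/(-19))*(-119) - 97 = -1/19*(-12)*(-119) - 97 = (12/19)*(-119) - 97 = -1428/19 - 97 = -3271/19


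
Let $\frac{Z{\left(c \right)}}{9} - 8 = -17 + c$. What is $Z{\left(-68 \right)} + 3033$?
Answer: $2340$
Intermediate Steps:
$Z{\left(c \right)} = -81 + 9 c$ ($Z{\left(c \right)} = 72 + 9 \left(-17 + c\right) = 72 + \left(-153 + 9 c\right) = -81 + 9 c$)
$Z{\left(-68 \right)} + 3033 = \left(-81 + 9 \left(-68\right)\right) + 3033 = \left(-81 - 612\right) + 3033 = -693 + 3033 = 2340$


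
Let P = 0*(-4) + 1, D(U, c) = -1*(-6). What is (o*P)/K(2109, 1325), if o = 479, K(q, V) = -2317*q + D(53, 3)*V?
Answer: -479/4878603 ≈ -9.8184e-5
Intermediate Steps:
D(U, c) = 6
K(q, V) = -2317*q + 6*V
P = 1 (P = 0 + 1 = 1)
(o*P)/K(2109, 1325) = (479*1)/(-2317*2109 + 6*1325) = 479/(-4886553 + 7950) = 479/(-4878603) = 479*(-1/4878603) = -479/4878603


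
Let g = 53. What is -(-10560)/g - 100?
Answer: 5260/53 ≈ 99.245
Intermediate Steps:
-(-10560)/g - 100 = -(-10560)/53 - 100 = -132*(-80/53) - 100 = 10560/53 - 100 = 5260/53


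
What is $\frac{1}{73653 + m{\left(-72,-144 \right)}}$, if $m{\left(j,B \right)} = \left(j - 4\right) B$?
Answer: $\frac{1}{84597} \approx 1.1821 \cdot 10^{-5}$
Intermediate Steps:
$m{\left(j,B \right)} = B \left(-4 + j\right)$ ($m{\left(j,B \right)} = \left(-4 + j\right) B = B \left(-4 + j\right)$)
$\frac{1}{73653 + m{\left(-72,-144 \right)}} = \frac{1}{73653 - 144 \left(-4 - 72\right)} = \frac{1}{73653 - -10944} = \frac{1}{73653 + 10944} = \frac{1}{84597}$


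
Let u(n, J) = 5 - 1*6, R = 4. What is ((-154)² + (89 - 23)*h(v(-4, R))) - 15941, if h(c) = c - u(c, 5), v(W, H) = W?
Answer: 7577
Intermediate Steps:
u(n, J) = -1 (u(n, J) = 5 - 6 = -1)
h(c) = 1 + c (h(c) = c - 1*(-1) = c + 1 = 1 + c)
((-154)² + (89 - 23)*h(v(-4, R))) - 15941 = ((-154)² + (89 - 23)*(1 - 4)) - 15941 = (23716 + 66*(-3)) - 15941 = (23716 - 198) - 15941 = 23518 - 15941 = 7577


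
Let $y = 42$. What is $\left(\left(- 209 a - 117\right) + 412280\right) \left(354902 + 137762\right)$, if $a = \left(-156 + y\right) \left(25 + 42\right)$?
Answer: $989518107320$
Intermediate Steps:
$a = -7638$ ($a = \left(-156 + 42\right) \left(25 + 42\right) = \left(-114\right) 67 = -7638$)
$\left(\left(- 209 a - 117\right) + 412280\right) \left(354902 + 137762\right) = \left(\left(\left(-209\right) \left(-7638\right) - 117\right) + 412280\right) \left(354902 + 137762\right) = \left(\left(1596342 - 117\right) + 412280\right) 492664 = \left(1596225 + 412280\right) 492664 = 2008505 \cdot 492664 = 989518107320$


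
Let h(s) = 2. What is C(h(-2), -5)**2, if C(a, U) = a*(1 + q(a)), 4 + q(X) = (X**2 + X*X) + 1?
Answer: 144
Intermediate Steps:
q(X) = -3 + 2*X**2 (q(X) = -4 + ((X**2 + X*X) + 1) = -4 + ((X**2 + X**2) + 1) = -4 + (2*X**2 + 1) = -4 + (1 + 2*X**2) = -3 + 2*X**2)
C(a, U) = a*(-2 + 2*a**2) (C(a, U) = a*(1 + (-3 + 2*a**2)) = a*(-2 + 2*a**2))
C(h(-2), -5)**2 = (2*2*(-1 + 2**2))**2 = (2*2*(-1 + 4))**2 = (2*2*3)**2 = 12**2 = 144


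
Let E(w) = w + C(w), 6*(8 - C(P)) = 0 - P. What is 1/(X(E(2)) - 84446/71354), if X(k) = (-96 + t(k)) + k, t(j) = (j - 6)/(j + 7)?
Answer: -428124/37075601 ≈ -0.011547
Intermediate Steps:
C(P) = 8 + P/6 (C(P) = 8 - (0 - P)/6 = 8 - (-1)*P/6 = 8 + P/6)
t(j) = (-6 + j)/(7 + j)
E(w) = 8 + 7*w/6 (E(w) = w + (8 + w/6) = 8 + 7*w/6)
X(k) = -96 + k + (-6 + k)/(7 + k) (X(k) = (-96 + (-6 + k)/(7 + k)) + k = -96 + k + (-6 + k)/(7 + k))
1/(X(E(2)) - 84446/71354) = 1/((-678 + (8 + (7/6)*2)**2 - 88*(8 + (7/6)*2))/(7 + (8 + (7/6)*2)) - 84446/71354) = 1/((-678 + (8 + 7/3)**2 - 88*(8 + 7/3))/(7 + (8 + 7/3)) - 84446*1/71354) = 1/((-678 + (31/3)**2 - 88*31/3)/(7 + 31/3) - 42223/35677) = 1/((-678 + 961/9 - 2728/3)/(52/3) - 42223/35677) = 1/((3/52)*(-13325/9) - 42223/35677) = 1/(-1025/12 - 42223/35677) = 1/(-37075601/428124) = -428124/37075601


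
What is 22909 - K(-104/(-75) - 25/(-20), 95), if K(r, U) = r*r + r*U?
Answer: 2038640819/90000 ≈ 22652.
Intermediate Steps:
K(r, U) = r² + U*r
22909 - K(-104/(-75) - 25/(-20), 95) = 22909 - (-104/(-75) - 25/(-20))*(95 + (-104/(-75) - 25/(-20))) = 22909 - (-104*(-1/75) - 25*(-1/20))*(95 + (-104*(-1/75) - 25*(-1/20))) = 22909 - (104/75 + 5/4)*(95 + (104/75 + 5/4)) = 22909 - 791*(95 + 791/300)/300 = 22909 - 791*29291/(300*300) = 22909 - 1*23169181/90000 = 22909 - 23169181/90000 = 2038640819/90000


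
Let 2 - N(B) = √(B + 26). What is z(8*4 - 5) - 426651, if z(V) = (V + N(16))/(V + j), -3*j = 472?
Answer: -166820628/391 + 3*√42/391 ≈ -4.2665e+5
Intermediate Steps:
j = -472/3 (j = -⅓*472 = -472/3 ≈ -157.33)
N(B) = 2 - √(26 + B) (N(B) = 2 - √(B + 26) = 2 - √(26 + B))
z(V) = (2 + V - √42)/(-472/3 + V) (z(V) = (V + (2 - √(26 + 16)))/(V - 472/3) = (V + (2 - √42))/(-472/3 + V) = (2 + V - √42)/(-472/3 + V))
z(8*4 - 5) - 426651 = 3*(2 + (8*4 - 5) - √42)/(-472 + 3*(8*4 - 5)) - 426651 = 3*(2 + (32 - 5) - √42)/(-472 + 3*(32 - 5)) - 426651 = 3*(2 + 27 - √42)/(-472 + 3*27) - 426651 = 3*(29 - √42)/(-472 + 81) - 426651 = 3*(29 - √42)/(-391) - 426651 = 3*(-1/391)*(29 - √42) - 426651 = (-87/391 + 3*√42/391) - 426651 = -166820628/391 + 3*√42/391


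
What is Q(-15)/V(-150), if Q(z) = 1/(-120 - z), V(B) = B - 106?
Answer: 1/26880 ≈ 3.7202e-5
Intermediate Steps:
V(B) = -106 + B
Q(-15)/V(-150) = (-1/(120 - 15))/(-106 - 150) = -1/105/(-256) = -1*1/105*(-1/256) = -1/105*(-1/256) = 1/26880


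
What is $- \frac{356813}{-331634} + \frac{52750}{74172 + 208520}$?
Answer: $\frac{14795234262}{11718784841} \approx 1.2625$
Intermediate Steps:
$- \frac{356813}{-331634} + \frac{52750}{74172 + 208520} = \left(-356813\right) \left(- \frac{1}{331634}\right) + \frac{52750}{282692} = \frac{356813}{331634} + 52750 \cdot \frac{1}{282692} = \frac{356813}{331634} + \frac{26375}{141346} = \frac{14795234262}{11718784841}$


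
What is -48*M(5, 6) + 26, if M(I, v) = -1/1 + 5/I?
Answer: 26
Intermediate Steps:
M(I, v) = -1 + 5/I (M(I, v) = -1*1 + 5/I = -1 + 5/I)
-48*M(5, 6) + 26 = -48*(5 - 1*5)/5 + 26 = -48*(5 - 5)/5 + 26 = -48*0/5 + 26 = -48*0 + 26 = 0 + 26 = 26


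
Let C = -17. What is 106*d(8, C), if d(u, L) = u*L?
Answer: -14416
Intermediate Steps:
d(u, L) = L*u
106*d(8, C) = 106*(-17*8) = 106*(-136) = -14416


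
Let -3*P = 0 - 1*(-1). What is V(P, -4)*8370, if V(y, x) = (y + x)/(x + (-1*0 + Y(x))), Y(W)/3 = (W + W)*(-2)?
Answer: -18135/22 ≈ -824.32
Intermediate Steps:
Y(W) = -12*W (Y(W) = 3*((W + W)*(-2)) = 3*((2*W)*(-2)) = 3*(-4*W) = -12*W)
P = -1/3 (P = -(0 - 1*(-1))/3 = -(0 + 1)/3 = -1/3*1 = -1/3 ≈ -0.33333)
V(y, x) = -(x + y)/(11*x) (V(y, x) = (y + x)/(x + (-1*0 - 12*x)) = (x + y)/(x + (0 - 12*x)) = (x + y)/(x - 12*x) = (x + y)/((-11*x)) = (x + y)*(-1/(11*x)) = -(x + y)/(11*x))
V(P, -4)*8370 = ((1/11)*(-1*(-4) - 1*(-1/3))/(-4))*8370 = ((1/11)*(-1/4)*(4 + 1/3))*8370 = ((1/11)*(-1/4)*(13/3))*8370 = -13/132*8370 = -18135/22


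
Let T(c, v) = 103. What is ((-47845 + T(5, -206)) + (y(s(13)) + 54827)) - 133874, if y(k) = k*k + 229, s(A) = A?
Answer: -126391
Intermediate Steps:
y(k) = 229 + k² (y(k) = k² + 229 = 229 + k²)
((-47845 + T(5, -206)) + (y(s(13)) + 54827)) - 133874 = ((-47845 + 103) + ((229 + 13²) + 54827)) - 133874 = (-47742 + ((229 + 169) + 54827)) - 133874 = (-47742 + (398 + 54827)) - 133874 = (-47742 + 55225) - 133874 = 7483 - 133874 = -126391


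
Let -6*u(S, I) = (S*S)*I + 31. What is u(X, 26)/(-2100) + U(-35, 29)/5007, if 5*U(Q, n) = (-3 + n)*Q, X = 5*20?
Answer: 48136371/2336600 ≈ 20.601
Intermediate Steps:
X = 100
U(Q, n) = Q*(-3 + n)/5 (U(Q, n) = ((-3 + n)*Q)/5 = (Q*(-3 + n))/5 = Q*(-3 + n)/5)
u(S, I) = -31/6 - I*S²/6 (u(S, I) = -((S*S)*I + 31)/6 = -(S²*I + 31)/6 = -(I*S² + 31)/6 = -(31 + I*S²)/6 = -31/6 - I*S²/6)
u(X, 26)/(-2100) + U(-35, 29)/5007 = (-31/6 - ⅙*26*100²)/(-2100) + ((⅕)*(-35)*(-3 + 29))/5007 = (-31/6 - ⅙*26*10000)*(-1/2100) + ((⅕)*(-35)*26)*(1/5007) = (-31/6 - 130000/3)*(-1/2100) - 182*1/5007 = -86677/2*(-1/2100) - 182/5007 = 86677/4200 - 182/5007 = 48136371/2336600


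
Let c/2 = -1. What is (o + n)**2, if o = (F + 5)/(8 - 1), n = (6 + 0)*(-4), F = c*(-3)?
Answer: 24649/49 ≈ 503.04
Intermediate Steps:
c = -2 (c = 2*(-1) = -2)
F = 6 (F = -2*(-3) = 6)
n = -24 (n = 6*(-4) = -24)
o = 11/7 (o = (6 + 5)/(8 - 1) = 11/7 ≈ 1.5714)
(o + n)**2 = (11/7 - 24)**2 = (-157/7)**2 = 24649/49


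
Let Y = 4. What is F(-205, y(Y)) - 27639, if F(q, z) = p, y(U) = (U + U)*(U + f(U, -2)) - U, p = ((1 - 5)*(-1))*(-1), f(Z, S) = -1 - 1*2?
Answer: -27643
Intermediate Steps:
f(Z, S) = -3 (f(Z, S) = -1 - 2 = -3)
p = -4 (p = -4*(-1)*(-1) = 4*(-1) = -4)
y(U) = -U + 2*U*(-3 + U) (y(U) = (U + U)*(U - 3) - U = (2*U)*(-3 + U) - U = 2*U*(-3 + U) - U = -U + 2*U*(-3 + U))
F(q, z) = -4
F(-205, y(Y)) - 27639 = -4 - 27639 = -27643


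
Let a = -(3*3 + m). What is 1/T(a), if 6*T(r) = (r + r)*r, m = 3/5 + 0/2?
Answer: 25/768 ≈ 0.032552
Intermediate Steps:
m = 3/5 (m = 3*(1/5) + 0*(1/2) = 3/5 + 0 = 3/5 ≈ 0.60000)
a = -48/5 (a = -(3*3 + 3/5) = -(9 + 3/5) = -1*48/5 = -48/5 ≈ -9.6000)
T(r) = r**2/3 (T(r) = ((r + r)*r)/6 = ((2*r)*r)/6 = (2*r**2)/6 = r**2/3)
1/T(a) = 1/((-48/5)**2/3) = 1/((1/3)*(2304/25)) = 1/(768/25) = 25/768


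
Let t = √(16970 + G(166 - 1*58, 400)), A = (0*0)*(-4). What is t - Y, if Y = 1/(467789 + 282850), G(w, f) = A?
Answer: -1/750639 + √16970 ≈ 130.27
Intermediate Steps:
A = 0 (A = 0*(-4) = 0)
G(w, f) = 0
t = √16970 (t = √(16970 + 0) = √16970 ≈ 130.27)
Y = 1/750639 ≈ 1.3322e-6
t - Y = √16970 - 1*1/750639 = √16970 - 1/750639 = -1/750639 + √16970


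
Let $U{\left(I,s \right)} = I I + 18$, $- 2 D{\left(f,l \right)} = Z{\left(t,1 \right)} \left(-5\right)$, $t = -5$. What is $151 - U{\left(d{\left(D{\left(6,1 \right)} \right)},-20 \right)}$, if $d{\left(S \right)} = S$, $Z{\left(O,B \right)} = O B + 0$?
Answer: $- \frac{93}{4} \approx -23.25$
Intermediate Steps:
$Z{\left(O,B \right)} = B O$ ($Z{\left(O,B \right)} = B O + 0 = B O$)
$D{\left(f,l \right)} = - \frac{25}{2}$ ($D{\left(f,l \right)} = - \frac{1 \left(-5\right) \left(-5\right)}{2} = - \frac{\left(-5\right) \left(-5\right)}{2} = \left(- \frac{1}{2}\right) 25 = - \frac{25}{2}$)
$U{\left(I,s \right)} = 18 + I^{2}$ ($U{\left(I,s \right)} = I^{2} + 18 = 18 + I^{2}$)
$151 - U{\left(d{\left(D{\left(6,1 \right)} \right)},-20 \right)} = 151 - \left(18 + \left(- \frac{25}{2}\right)^{2}\right) = 151 - \left(18 + \frac{625}{4}\right) = 151 - \frac{697}{4} = - \frac{93}{4}$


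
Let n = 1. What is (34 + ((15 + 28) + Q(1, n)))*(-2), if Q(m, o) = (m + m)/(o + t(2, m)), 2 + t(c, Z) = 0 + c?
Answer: -158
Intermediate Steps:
t(c, Z) = -2 + c (t(c, Z) = -2 + (0 + c) = -2 + c)
Q(m, o) = 2*m/o (Q(m, o) = (m + m)/(o + (-2 + 2)) = (2*m)/(o + 0) = (2*m)/o = 2*m/o)
(34 + ((15 + 28) + Q(1, n)))*(-2) = (34 + ((15 + 28) + 2*1/1))*(-2) = (34 + (43 + 2*1*1))*(-2) = (34 + (43 + 2))*(-2) = (34 + 45)*(-2) = 79*(-2) = -158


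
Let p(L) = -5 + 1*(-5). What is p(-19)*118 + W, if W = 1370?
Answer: 190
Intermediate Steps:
p(L) = -10 (p(L) = -5 - 5 = -10)
p(-19)*118 + W = -10*118 + 1370 = -1180 + 1370 = 190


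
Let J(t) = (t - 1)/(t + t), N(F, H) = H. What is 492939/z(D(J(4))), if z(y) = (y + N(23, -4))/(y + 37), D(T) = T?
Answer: -147388761/29 ≈ -5.0824e+6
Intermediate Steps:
J(t) = (-1 + t)/(2*t) (J(t) = (-1 + t)/((2*t)) = (-1 + t)*(1/(2*t)) = (-1 + t)/(2*t))
z(y) = (-4 + y)/(37 + y) (z(y) = (y - 4)/(y + 37) = (-4 + y)/(37 + y))
492939/z(D(J(4))) = 492939/(((-4 + (½)*(-1 + 4)/4)/(37 + (½)*(-1 + 4)/4))) = 492939/(((-4 + (½)*(¼)*3)/(37 + (½)*(¼)*3))) = 492939/(((-4 + 3/8)/(37 + 3/8))) = 492939/((-29/8/(299/8))) = 492939/(((8/299)*(-29/8))) = 492939/(-29/299) = 492939*(-299/29) = -147388761/29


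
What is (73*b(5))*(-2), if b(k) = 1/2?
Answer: -73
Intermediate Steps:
b(k) = ½
(73*b(5))*(-2) = (73*(½))*(-2) = (73/2)*(-2) = -73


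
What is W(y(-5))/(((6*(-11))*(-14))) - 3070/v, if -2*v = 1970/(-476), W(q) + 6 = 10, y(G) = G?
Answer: -67512787/45507 ≈ -1483.6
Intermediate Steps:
W(q) = 4 (W(q) = -6 + 10 = 4)
v = 985/476 (v = -985/(-476) = -985*(-1)/476 = -½*(-985/238) = 985/476 ≈ 2.0693)
W(y(-5))/(((6*(-11))*(-14))) - 3070/v = 4/(((6*(-11))*(-14))) - 3070/985/476 = 4/((-66*(-14))) - 3070*476/985 = 4/924 - 292264/197 = 4*(1/924) - 292264/197 = 1/231 - 292264/197 = -67512787/45507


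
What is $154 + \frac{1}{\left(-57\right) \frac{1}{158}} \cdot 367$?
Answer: $- \frac{49208}{57} \approx -863.3$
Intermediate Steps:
$154 + \frac{1}{\left(-57\right) \frac{1}{158}} \cdot 367 = 154 + \frac{1}{- \frac{57}{158}} \cdot 367 = 154 - \frac{57986}{57} = - \frac{49208}{57}$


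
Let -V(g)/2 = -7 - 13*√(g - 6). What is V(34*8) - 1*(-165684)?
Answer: 165698 + 26*√266 ≈ 1.6612e+5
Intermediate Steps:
V(g) = 14 + 26*√(-6 + g) (V(g) = -2*(-7 - 13*√(g - 6)) = -2*(-7 - 13*√(-6 + g)) = 14 + 26*√(-6 + g))
V(34*8) - 1*(-165684) = (14 + 26*√(-6 + 34*8)) - 1*(-165684) = (14 + 26*√(-6 + 272)) + 165684 = (14 + 26*√266) + 165684 = 165698 + 26*√266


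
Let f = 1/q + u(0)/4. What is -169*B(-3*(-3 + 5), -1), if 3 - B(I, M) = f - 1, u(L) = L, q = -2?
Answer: -1521/2 ≈ -760.50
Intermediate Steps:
f = -½ (f = 1/(-2) + 0/4 = 1*(-½) + 0*(¼) = -½ + 0 = -½ ≈ -0.50000)
B(I, M) = 9/2 (B(I, M) = 3 - (-½ - 1) = 3 - 1*(-3/2) = 3 + 3/2 = 9/2)
-169*B(-3*(-3 + 5), -1) = -169*9/2 = -1521/2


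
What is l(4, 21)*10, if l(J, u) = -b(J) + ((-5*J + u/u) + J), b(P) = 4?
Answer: -190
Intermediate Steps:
l(J, u) = -3 - 4*J (l(J, u) = -1*4 + ((-5*J + u/u) + J) = -4 + ((-5*J + 1) + J) = -4 + ((1 - 5*J) + J) = -4 + (1 - 4*J) = -3 - 4*J)
l(4, 21)*10 = (-3 - 4*4)*10 = (-3 - 16)*10 = -19*10 = -190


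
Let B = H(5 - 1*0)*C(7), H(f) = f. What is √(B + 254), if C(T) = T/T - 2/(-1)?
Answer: √269 ≈ 16.401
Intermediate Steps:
C(T) = 3 (C(T) = 1 - 2*(-1) = 1 + 2 = 3)
B = 15 (B = (5 - 1*0)*3 = (5 + 0)*3 = 5*3 = 15)
√(B + 254) = √(15 + 254) = √269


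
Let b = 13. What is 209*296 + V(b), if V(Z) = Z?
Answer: 61877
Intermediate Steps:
209*296 + V(b) = 209*296 + 13 = 61864 + 13 = 61877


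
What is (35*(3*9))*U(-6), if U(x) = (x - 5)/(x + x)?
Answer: 3465/4 ≈ 866.25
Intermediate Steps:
U(x) = (-5 + x)/(2*x) (U(x) = (-5 + x)/((2*x)) = (-5 + x)*(1/(2*x)) = (-5 + x)/(2*x))
(35*(3*9))*U(-6) = (35*(3*9))*((½)*(-5 - 6)/(-6)) = (35*27)*((½)*(-⅙)*(-11)) = 945*(11/12) = 3465/4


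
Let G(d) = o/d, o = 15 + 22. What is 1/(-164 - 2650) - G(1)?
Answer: -104119/2814 ≈ -37.000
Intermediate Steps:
o = 37
G(d) = 37/d
1/(-164 - 2650) - G(1) = 1/(-164 - 2650) - 37/1 = 1/(-2814) - 37 = -1/2814 - 1*37 = -1/2814 - 37 = -104119/2814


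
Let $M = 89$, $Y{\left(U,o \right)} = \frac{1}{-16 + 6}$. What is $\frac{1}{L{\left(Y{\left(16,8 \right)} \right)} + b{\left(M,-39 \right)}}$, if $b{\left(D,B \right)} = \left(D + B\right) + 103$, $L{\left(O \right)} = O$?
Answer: $\frac{10}{1529} \approx 0.0065402$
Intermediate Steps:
$Y{\left(U,o \right)} = - \frac{1}{10}$ ($Y{\left(U,o \right)} = \frac{1}{-10} = - \frac{1}{10}$)
$b{\left(D,B \right)} = 103 + B + D$ ($b{\left(D,B \right)} = \left(B + D\right) + 103 = 103 + B + D$)
$\frac{1}{L{\left(Y{\left(16,8 \right)} \right)} + b{\left(M,-39 \right)}} = \frac{1}{- \frac{1}{10} + \left(103 - 39 + 89\right)} = \frac{1}{- \frac{1}{10} + 153} = \frac{1}{\frac{1529}{10}} = \frac{10}{1529}$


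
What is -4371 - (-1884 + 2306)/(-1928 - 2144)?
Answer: -8899145/2036 ≈ -4370.9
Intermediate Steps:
-4371 - (-1884 + 2306)/(-1928 - 2144) = -4371 - 422/(-4072) = -4371 - 422*(-1)/4072 = -4371 - 1*(-211/2036) = -4371 + 211/2036 = -8899145/2036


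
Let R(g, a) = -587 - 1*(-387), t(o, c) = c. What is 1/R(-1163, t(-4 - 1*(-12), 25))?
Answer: -1/200 ≈ -0.0050000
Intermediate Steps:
R(g, a) = -200 (R(g, a) = -587 + 387 = -200)
1/R(-1163, t(-4 - 1*(-12), 25)) = 1/(-200) = -1/200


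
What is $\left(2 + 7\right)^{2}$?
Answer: $81$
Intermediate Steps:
$\left(2 + 7\right)^{2} = 9^{2} = 81$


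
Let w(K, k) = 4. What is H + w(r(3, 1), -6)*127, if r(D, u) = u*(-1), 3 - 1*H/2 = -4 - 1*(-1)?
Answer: 520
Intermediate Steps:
H = 12 (H = 6 - 2*(-4 - 1*(-1)) = 6 - 2*(-4 + 1) = 6 - 2*(-3) = 6 + 6 = 12)
r(D, u) = -u
H + w(r(3, 1), -6)*127 = 12 + 4*127 = 12 + 508 = 520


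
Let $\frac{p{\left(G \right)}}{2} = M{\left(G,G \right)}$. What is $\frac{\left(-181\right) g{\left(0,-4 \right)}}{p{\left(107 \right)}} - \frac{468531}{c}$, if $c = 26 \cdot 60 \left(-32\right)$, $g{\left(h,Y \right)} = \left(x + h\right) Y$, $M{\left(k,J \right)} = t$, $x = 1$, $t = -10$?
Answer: $- \frac{446191}{16640} \approx -26.814$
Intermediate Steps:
$M{\left(k,J \right)} = -10$
$p{\left(G \right)} = -20$ ($p{\left(G \right)} = 2 \left(-10\right) = -20$)
$g{\left(h,Y \right)} = Y \left(1 + h\right)$ ($g{\left(h,Y \right)} = \left(1 + h\right) Y = Y \left(1 + h\right)$)
$c = -49920$ ($c = 1560 \left(-32\right) = -49920$)
$\frac{\left(-181\right) g{\left(0,-4 \right)}}{p{\left(107 \right)}} - \frac{468531}{c} = \frac{\left(-181\right) \left(- 4 \left(1 + 0\right)\right)}{-20} - \frac{468531}{-49920} = - 181 \left(\left(-4\right) 1\right) \left(- \frac{1}{20}\right) - - \frac{156177}{16640} = \left(-181\right) \left(-4\right) \left(- \frac{1}{20}\right) + \frac{156177}{16640} = 724 \left(- \frac{1}{20}\right) + \frac{156177}{16640} = - \frac{181}{5} + \frac{156177}{16640} = - \frac{446191}{16640}$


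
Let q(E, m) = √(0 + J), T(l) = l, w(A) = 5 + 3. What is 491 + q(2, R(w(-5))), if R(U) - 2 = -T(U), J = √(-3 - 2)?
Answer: 491 + 5^(¼)*√I ≈ 492.06 + 1.0574*I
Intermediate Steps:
w(A) = 8
J = I*√5 (J = √(-5) = I*√5 ≈ 2.2361*I)
R(U) = 2 - U
q(E, m) = 5^(¼)*√I (q(E, m) = √(0 + I*√5) = √(I*√5) = 5^(¼)*√I)
491 + q(2, R(w(-5))) = 491 + 5^(¼)*√I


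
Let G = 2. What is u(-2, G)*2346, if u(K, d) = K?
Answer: -4692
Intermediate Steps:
u(-2, G)*2346 = -2*2346 = -4692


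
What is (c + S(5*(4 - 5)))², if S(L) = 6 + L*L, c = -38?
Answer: 49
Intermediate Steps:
S(L) = 6 + L²
(c + S(5*(4 - 5)))² = (-38 + (6 + (5*(4 - 5))²))² = (-38 + (6 + (5*(-1))²))² = (-38 + (6 + (-5)²))² = (-38 + (6 + 25))² = (-38 + 31)² = (-7)² = 49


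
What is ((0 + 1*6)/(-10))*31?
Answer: -93/5 ≈ -18.600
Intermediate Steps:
((0 + 1*6)/(-10))*31 = -(0 + 6)/10*31 = -⅒*6*31 = -⅗*31 = -93/5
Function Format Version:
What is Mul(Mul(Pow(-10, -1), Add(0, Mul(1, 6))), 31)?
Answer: Rational(-93, 5) ≈ -18.600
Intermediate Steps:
Mul(Mul(Pow(-10, -1), Add(0, Mul(1, 6))), 31) = Mul(Mul(Rational(-1, 10), Add(0, 6)), 31) = Mul(Mul(Rational(-1, 10), 6), 31) = Mul(Rational(-3, 5), 31) = Rational(-93, 5)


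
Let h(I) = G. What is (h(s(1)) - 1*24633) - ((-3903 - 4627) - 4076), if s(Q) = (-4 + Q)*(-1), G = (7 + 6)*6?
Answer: -11949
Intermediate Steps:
G = 78 (G = 13*6 = 78)
s(Q) = 4 - Q
h(I) = 78
(h(s(1)) - 1*24633) - ((-3903 - 4627) - 4076) = (78 - 1*24633) - ((-3903 - 4627) - 4076) = (78 - 24633) - (-8530 - 4076) = -24555 - 1*(-12606) = -24555 + 12606 = -11949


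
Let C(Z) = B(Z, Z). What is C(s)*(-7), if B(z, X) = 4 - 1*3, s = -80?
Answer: -7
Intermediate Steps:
B(z, X) = 1 (B(z, X) = 4 - 3 = 1)
C(Z) = 1
C(s)*(-7) = 1*(-7) = -7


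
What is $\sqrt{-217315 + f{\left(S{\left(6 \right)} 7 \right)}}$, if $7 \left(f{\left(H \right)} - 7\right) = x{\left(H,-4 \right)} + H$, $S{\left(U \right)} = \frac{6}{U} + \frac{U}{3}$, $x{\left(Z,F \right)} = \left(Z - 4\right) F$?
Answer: $\frac{i \sqrt{10648421}}{7} \approx 466.17 i$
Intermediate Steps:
$x{\left(Z,F \right)} = F \left(-4 + Z\right)$ ($x{\left(Z,F \right)} = \left(-4 + Z\right) F = F \left(-4 + Z\right)$)
$S{\left(U \right)} = \frac{6}{U} + \frac{U}{3}$ ($S{\left(U \right)} = \frac{6}{U} + U \frac{1}{3} = \frac{6}{U} + \frac{U}{3}$)
$f{\left(H \right)} = \frac{65}{7} - \frac{3 H}{7}$ ($f{\left(H \right)} = 7 + \frac{- 4 \left(-4 + H\right) + H}{7} = 7 + \frac{\left(16 - 4 H\right) + H}{7} = 7 + \frac{16 - 3 H}{7} = 7 - \left(- \frac{16}{7} + \frac{3 H}{7}\right) = \frac{65}{7} - \frac{3 H}{7}$)
$\sqrt{-217315 + f{\left(S{\left(6 \right)} 7 \right)}} = \sqrt{-217315 + \left(\frac{65}{7} - \frac{3 \left(\frac{6}{6} + \frac{1}{3} \cdot 6\right) 7}{7}\right)} = \sqrt{-217315 + \left(\frac{65}{7} - \frac{3 \left(6 \cdot \frac{1}{6} + 2\right) 7}{7}\right)} = \sqrt{-217315 + \left(\frac{65}{7} - \frac{3 \left(1 + 2\right) 7}{7}\right)} = \sqrt{-217315 + \left(\frac{65}{7} - \frac{3 \cdot 3 \cdot 7}{7}\right)} = \sqrt{-217315 + \left(\frac{65}{7} - 9\right)} = \sqrt{-217315 + \frac{2}{7}} = \sqrt{- \frac{1521203}{7}} = \frac{i \sqrt{10648421}}{7}$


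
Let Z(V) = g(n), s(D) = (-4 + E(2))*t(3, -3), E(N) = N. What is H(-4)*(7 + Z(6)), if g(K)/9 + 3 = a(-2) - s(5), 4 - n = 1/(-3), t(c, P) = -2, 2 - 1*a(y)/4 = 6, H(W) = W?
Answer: 800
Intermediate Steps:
a(y) = -16 (a(y) = 8 - 4*6 = 8 - 24 = -16)
n = 13/3 (n = 4 - 1/(-3) = 4 - 1*(-⅓) = 4 + ⅓ = 13/3 ≈ 4.3333)
s(D) = 4 (s(D) = (-4 + 2)*(-2) = -2*(-2) = 4)
g(K) = -207 (g(K) = -27 + 9*(-16 - 1*4) = -27 + 9*(-16 - 4) = -27 + 9*(-20) = -27 - 180 = -207)
Z(V) = -207
H(-4)*(7 + Z(6)) = -4*(7 - 207) = -4*(-200) = 800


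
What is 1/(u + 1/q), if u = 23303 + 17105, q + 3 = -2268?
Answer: 2271/91766567 ≈ 2.4748e-5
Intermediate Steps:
q = -2271 (q = -3 - 2268 = -2271)
u = 40408
1/(u + 1/q) = 1/(40408 + 1/(-2271)) = 1/(40408 - 1/2271) = 1/(91766567/2271) = 2271/91766567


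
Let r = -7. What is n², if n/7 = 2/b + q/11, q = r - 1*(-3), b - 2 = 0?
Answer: 2401/121 ≈ 19.843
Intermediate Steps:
b = 2 (b = 2 + 0 = 2)
q = -4 (q = -7 - 1*(-3) = -7 + 3 = -4)
n = 49/11 (n = 7*(2/2 - 4/11) = 7*(2*(½) - 4*1/11) = 7*(1 - 4/11) = 7*(7/11) = 49/11 ≈ 4.4545)
n² = (49/11)² = 2401/121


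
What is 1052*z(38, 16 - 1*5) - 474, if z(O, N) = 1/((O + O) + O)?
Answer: -26492/57 ≈ -464.77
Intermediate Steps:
z(O, N) = 1/(3*O) (z(O, N) = 1/(2*O + O) = 1/(3*O))
1052*z(38, 16 - 1*5) - 474 = 1052*((1/3)/38) - 474 = 1052*((1/3)*(1/38)) - 474 = 1052*(1/114) - 474 = 526/57 - 474 = -26492/57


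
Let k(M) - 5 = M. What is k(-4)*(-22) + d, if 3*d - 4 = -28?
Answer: -30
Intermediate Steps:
d = -8 (d = 4/3 + (⅓)*(-28) = 4/3 - 28/3 = -8)
k(M) = 5 + M
k(-4)*(-22) + d = (5 - 4)*(-22) - 8 = 1*(-22) - 8 = -22 - 8 = -30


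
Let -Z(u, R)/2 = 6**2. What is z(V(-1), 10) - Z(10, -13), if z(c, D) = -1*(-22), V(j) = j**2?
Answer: 94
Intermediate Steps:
Z(u, R) = -72 (Z(u, R) = -2*6**2 = -2*36 = -72)
z(c, D) = 22
z(V(-1), 10) - Z(10, -13) = 22 - 1*(-72) = 22 + 72 = 94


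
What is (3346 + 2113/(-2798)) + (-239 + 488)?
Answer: 10056697/2798 ≈ 3594.2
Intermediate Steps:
(3346 + 2113/(-2798)) + (-239 + 488) = (3346 + 2113*(-1/2798)) + 249 = (3346 - 2113/2798) + 249 = 9359995/2798 + 249 = 10056697/2798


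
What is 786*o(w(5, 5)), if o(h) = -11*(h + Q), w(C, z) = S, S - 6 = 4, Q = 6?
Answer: -138336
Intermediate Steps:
S = 10 (S = 6 + 4 = 10)
w(C, z) = 10
o(h) = -66 - 11*h (o(h) = -11*(h + 6) = -11*(6 + h) = -66 - 11*h)
786*o(w(5, 5)) = 786*(-66 - 11*10) = 786*(-66 - 110) = 786*(-176) = -138336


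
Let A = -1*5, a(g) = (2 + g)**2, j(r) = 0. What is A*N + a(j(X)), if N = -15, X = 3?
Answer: 79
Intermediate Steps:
A = -5
A*N + a(j(X)) = -5*(-15) + (2 + 0)**2 = 75 + 2**2 = 75 + 4 = 79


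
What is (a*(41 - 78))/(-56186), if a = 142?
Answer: 2627/28093 ≈ 0.093511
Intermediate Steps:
(a*(41 - 78))/(-56186) = (142*(41 - 78))/(-56186) = (142*(-37))*(-1/56186) = -5254*(-1/56186) = 2627/28093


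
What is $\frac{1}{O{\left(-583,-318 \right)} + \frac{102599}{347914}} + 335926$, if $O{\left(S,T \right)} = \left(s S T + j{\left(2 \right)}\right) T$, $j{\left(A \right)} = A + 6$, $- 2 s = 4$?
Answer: $\frac{1968615521054695164}{5860265418737} \approx 3.3593 \cdot 10^{5}$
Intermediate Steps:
$s = -2$ ($s = \left(- \frac{1}{2}\right) 4 = -2$)
$j{\left(A \right)} = 6 + A$
$O{\left(S,T \right)} = T \left(8 - 2 S T\right)$ ($O{\left(S,T \right)} = \left(- 2 S T + \left(6 + 2\right)\right) T = \left(- 2 S T + 8\right) T = \left(8 - 2 S T\right) T = T \left(8 - 2 S T\right)$)
$\frac{1}{O{\left(-583,-318 \right)} + \frac{102599}{347914}} + 335926 = \frac{1}{2 \left(-318\right) \left(4 - \left(-583\right) \left(-318\right)\right) + \frac{102599}{347914}} + 335926 = \frac{1}{2 \left(-318\right) \left(4 - 185394\right) + 102599 \cdot \frac{1}{347914}} + 335926 = \frac{1}{2 \left(-318\right) \left(-185390\right) + \frac{14657}{49702}} + 335926 = \frac{1}{117908040 + \frac{14657}{49702}} + 335926 = \frac{1}{\frac{5860265418737}{49702}} + 335926 = \frac{49702}{5860265418737} + 335926 = \frac{1968615521054695164}{5860265418737}$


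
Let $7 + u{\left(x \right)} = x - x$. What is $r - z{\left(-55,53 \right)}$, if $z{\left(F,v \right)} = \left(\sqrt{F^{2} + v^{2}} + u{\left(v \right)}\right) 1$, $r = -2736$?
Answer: $-2729 - \sqrt{5834} \approx -2805.4$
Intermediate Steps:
$u{\left(x \right)} = -7$ ($u{\left(x \right)} = -7 + \left(x - x\right) = -7 + 0 = -7$)
$z{\left(F,v \right)} = -7 + \sqrt{F^{2} + v^{2}}$ ($z{\left(F,v \right)} = \left(\sqrt{F^{2} + v^{2}} - 7\right) 1 = \left(-7 + \sqrt{F^{2} + v^{2}}\right) 1 = -7 + \sqrt{F^{2} + v^{2}}$)
$r - z{\left(-55,53 \right)} = -2736 - \left(-7 + \sqrt{\left(-55\right)^{2} + 53^{2}}\right) = -2736 - \left(-7 + \sqrt{3025 + 2809}\right) = -2736 - \left(-7 + \sqrt{5834}\right) = -2736 + \left(7 - \sqrt{5834}\right) = -2729 - \sqrt{5834}$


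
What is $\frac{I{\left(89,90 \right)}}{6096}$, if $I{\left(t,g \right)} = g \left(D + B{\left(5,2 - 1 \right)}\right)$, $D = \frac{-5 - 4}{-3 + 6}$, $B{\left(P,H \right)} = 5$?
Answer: $\frac{15}{508} \approx 0.029528$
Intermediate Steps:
$D = -3$ ($D = - \frac{9}{3} = \left(-9\right) \frac{1}{3} = -3$)
$I{\left(t,g \right)} = 2 g$ ($I{\left(t,g \right)} = g \left(-3 + 5\right) = g 2 = 2 g$)
$\frac{I{\left(89,90 \right)}}{6096} = \frac{2 \cdot 90}{6096} = 180 \cdot \frac{1}{6096} = \frac{15}{508}$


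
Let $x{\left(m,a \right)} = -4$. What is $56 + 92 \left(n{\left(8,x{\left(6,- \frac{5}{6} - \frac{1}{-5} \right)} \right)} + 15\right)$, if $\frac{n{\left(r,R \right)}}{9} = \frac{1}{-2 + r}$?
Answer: $1574$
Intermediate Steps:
$n{\left(r,R \right)} = \frac{9}{-2 + r}$
$56 + 92 \left(n{\left(8,x{\left(6,- \frac{5}{6} - \frac{1}{-5} \right)} \right)} + 15\right) = 56 + 92 \left(\frac{9}{-2 + 8} + 15\right) = 56 + 92 \left(\frac{9}{6} + 15\right) = 56 + 92 \left(9 \cdot \frac{1}{6} + 15\right) = 56 + 92 \left(\frac{3}{2} + 15\right) = 56 + 92 \cdot \frac{33}{2} = 56 + 1518 = 1574$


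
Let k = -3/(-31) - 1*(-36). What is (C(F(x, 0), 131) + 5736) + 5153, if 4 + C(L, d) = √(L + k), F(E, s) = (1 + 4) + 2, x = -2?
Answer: 10885 + 2*√10354/31 ≈ 10892.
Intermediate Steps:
k = 1119/31 (k = -3*(-1/31) + 36 = 3/31 + 36 = 1119/31 ≈ 36.097)
F(E, s) = 7 (F(E, s) = 5 + 2 = 7)
C(L, d) = -4 + √(1119/31 + L) (C(L, d) = -4 + √(L + 1119/31) = -4 + √(1119/31 + L))
(C(F(x, 0), 131) + 5736) + 5153 = ((-4 + √(34689 + 961*7)/31) + 5736) + 5153 = ((-4 + √(34689 + 6727)/31) + 5736) + 5153 = ((-4 + √41416/31) + 5736) + 5153 = ((-4 + (2*√10354)/31) + 5736) + 5153 = ((-4 + 2*√10354/31) + 5736) + 5153 = (5732 + 2*√10354/31) + 5153 = 10885 + 2*√10354/31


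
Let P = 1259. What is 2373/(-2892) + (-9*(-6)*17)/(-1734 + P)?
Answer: -1260677/457900 ≈ -2.7532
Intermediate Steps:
2373/(-2892) + (-9*(-6)*17)/(-1734 + P) = 2373/(-2892) + (-9*(-6)*17)/(-1734 + 1259) = 2373*(-1/2892) + (54*17)/(-475) = -791/964 + 918*(-1/475) = -791/964 - 918/475 = -1260677/457900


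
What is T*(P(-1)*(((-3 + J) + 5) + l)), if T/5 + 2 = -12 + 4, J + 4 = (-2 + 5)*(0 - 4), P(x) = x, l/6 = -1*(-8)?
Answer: 1700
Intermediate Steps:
l = 48 (l = 6*(-1*(-8)) = 6*8 = 48)
J = -16 (J = -4 + (-2 + 5)*(0 - 4) = -4 + 3*(-4) = -4 - 12 = -16)
T = -50 (T = -10 + 5*(-12 + 4) = -10 + 5*(-8) = -10 - 40 = -50)
T*(P(-1)*(((-3 + J) + 5) + l)) = -(-50)*(((-3 - 16) + 5) + 48) = -(-50)*((-19 + 5) + 48) = -(-50)*(-14 + 48) = -(-50)*34 = -50*(-34) = 1700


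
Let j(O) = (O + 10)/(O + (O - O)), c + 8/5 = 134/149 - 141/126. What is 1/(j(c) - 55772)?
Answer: -56939/3175857869 ≈ -1.7929e-5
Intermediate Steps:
c = -56939/31290 (c = -8/5 + (134/149 - 141/126) = -8/5 + (134*(1/149) - 141*1/126) = -8/5 + (134/149 - 47/42) = -8/5 - 1375/6258 = -56939/31290 ≈ -1.8197)
j(O) = (10 + O)/O (j(O) = (10 + O)/(O + 0) = (10 + O)/O)
1/(j(c) - 55772) = 1/((10 - 56939/31290)/(-56939/31290) - 55772) = 1/(-31290/56939*255961/31290 - 55772) = 1/(-255961/56939 - 55772) = 1/(-3175857869/56939) = -56939/3175857869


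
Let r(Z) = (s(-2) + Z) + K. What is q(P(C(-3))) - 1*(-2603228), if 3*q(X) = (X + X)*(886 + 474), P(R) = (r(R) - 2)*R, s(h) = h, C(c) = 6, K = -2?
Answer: 2603228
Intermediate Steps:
r(Z) = -4 + Z (r(Z) = (-2 + Z) - 2 = -4 + Z)
P(R) = R*(-6 + R) (P(R) = ((-4 + R) - 2)*R = (-6 + R)*R = R*(-6 + R))
q(X) = 2720*X/3 (q(X) = ((X + X)*(886 + 474))/3 = ((2*X)*1360)/3 = (2720*X)/3 = 2720*X/3)
q(P(C(-3))) - 1*(-2603228) = 2720*(6*(-6 + 6))/3 - 1*(-2603228) = 2720*(6*0)/3 + 2603228 = (2720/3)*0 + 2603228 = 0 + 2603228 = 2603228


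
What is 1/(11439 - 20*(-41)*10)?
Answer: 1/19639 ≈ 5.0919e-5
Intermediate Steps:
1/(11439 - 20*(-41)*10) = 1/(11439 + 820*10) = 1/(11439 + 8200) = 1/19639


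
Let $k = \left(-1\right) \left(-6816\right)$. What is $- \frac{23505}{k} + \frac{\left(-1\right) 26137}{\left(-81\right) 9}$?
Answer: $\frac{53671549}{1656288} \approx 32.405$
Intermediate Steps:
$k = 6816$
$- \frac{23505}{k} + \frac{\left(-1\right) 26137}{\left(-81\right) 9} = - \frac{23505}{6816} + \frac{\left(-1\right) 26137}{\left(-81\right) 9} = \left(-23505\right) \frac{1}{6816} - \frac{26137}{-729} = - \frac{7835}{2272} - - \frac{26137}{729} = - \frac{7835}{2272} + \frac{26137}{729} = \frac{53671549}{1656288}$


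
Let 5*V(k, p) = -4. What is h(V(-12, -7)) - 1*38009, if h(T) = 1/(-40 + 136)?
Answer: -3648863/96 ≈ -38009.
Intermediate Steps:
V(k, p) = -⅘ (V(k, p) = (⅕)*(-4) = -⅘)
h(T) = 1/96
h(V(-12, -7)) - 1*38009 = 1/96 - 1*38009 = 1/96 - 38009 = -3648863/96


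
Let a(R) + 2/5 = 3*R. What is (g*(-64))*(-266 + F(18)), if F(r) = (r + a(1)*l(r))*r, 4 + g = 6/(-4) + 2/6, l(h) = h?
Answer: 4465984/15 ≈ 2.9773e+5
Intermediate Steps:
a(R) = -2/5 + 3*R
g = -31/6 (g = -4 + (6/(-4) + 2/6) = -4 + (6*(-1/4) + 2*(1/6)) = -4 + (-3/2 + 1/3) = -4 - 7/6 = -31/6 ≈ -5.1667)
F(r) = 18*r**2/5 (F(r) = (r + (-2/5 + 3*1)*r)*r = (r + (-2/5 + 3)*r)*r = (r + 13*r/5)*r = (18*r/5)*r = 18*r**2/5)
(g*(-64))*(-266 + F(18)) = (-31/6*(-64))*(-266 + (18/5)*18**2) = 992*(-266 + (18/5)*324)/3 = 992*(-266 + 5832/5)/3 = (992/3)*(4502/5) = 4465984/15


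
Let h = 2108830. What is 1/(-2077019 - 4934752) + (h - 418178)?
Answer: 11854464664691/7011771 ≈ 1.6907e+6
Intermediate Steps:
1/(-2077019 - 4934752) + (h - 418178) = 1/(-2077019 - 4934752) + (2108830 - 418178) = 1/(-7011771) + 1690652 = -1/7011771 + 1690652 = 11854464664691/7011771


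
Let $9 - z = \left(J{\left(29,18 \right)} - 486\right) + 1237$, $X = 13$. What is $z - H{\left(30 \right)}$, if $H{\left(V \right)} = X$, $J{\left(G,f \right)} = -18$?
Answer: $-737$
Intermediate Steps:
$H{\left(V \right)} = 13$
$z = -724$ ($z = 9 - \left(\left(-18 - 486\right) + 1237\right) = 9 - \left(-504 + 1237\right) = 9 - 733 = -724$)
$z - H{\left(30 \right)} = -724 - 13 = -737$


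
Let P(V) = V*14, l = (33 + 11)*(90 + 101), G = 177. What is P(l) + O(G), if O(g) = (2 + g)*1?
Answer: 117835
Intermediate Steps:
l = 8404 (l = 44*191 = 8404)
O(g) = 2 + g
P(V) = 14*V
P(l) + O(G) = 14*8404 + (2 + 177) = 117656 + 179 = 117835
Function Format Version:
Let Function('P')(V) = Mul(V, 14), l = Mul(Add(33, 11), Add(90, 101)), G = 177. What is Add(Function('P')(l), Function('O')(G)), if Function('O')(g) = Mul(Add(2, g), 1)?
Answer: 117835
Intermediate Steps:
l = 8404 (l = Mul(44, 191) = 8404)
Function('O')(g) = Add(2, g)
Function('P')(V) = Mul(14, V)
Add(Function('P')(l), Function('O')(G)) = Add(Mul(14, 8404), Add(2, 177)) = Add(117656, 179) = 117835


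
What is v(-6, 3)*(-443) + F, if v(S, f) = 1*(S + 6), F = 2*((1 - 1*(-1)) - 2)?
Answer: 0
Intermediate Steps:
F = 0 (F = 2*((1 + 1) - 2) = 2*(2 - 2) = 2*0 = 0)
v(S, f) = 6 + S (v(S, f) = 1*(6 + S) = 6 + S)
v(-6, 3)*(-443) + F = (6 - 6)*(-443) + 0 = 0*(-443) + 0 = 0 + 0 = 0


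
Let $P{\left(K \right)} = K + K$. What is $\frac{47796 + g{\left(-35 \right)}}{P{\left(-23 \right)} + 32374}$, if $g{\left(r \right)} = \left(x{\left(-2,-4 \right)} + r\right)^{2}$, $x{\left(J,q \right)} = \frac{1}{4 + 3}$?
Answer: $\frac{600385}{396018} \approx 1.5161$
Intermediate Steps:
$x{\left(J,q \right)} = \frac{1}{7}$
$P{\left(K \right)} = 2 K$
$g{\left(r \right)} = \left(\frac{1}{7} + r\right)^{2}$
$\frac{47796 + g{\left(-35 \right)}}{P{\left(-23 \right)} + 32374} = \frac{47796 + \frac{\left(1 + 7 \left(-35\right)\right)^{2}}{49}}{2 \left(-23\right) + 32374} = \frac{47796 + \frac{\left(1 - 245\right)^{2}}{49}}{-46 + 32374} = \frac{47796 + \frac{\left(-244\right)^{2}}{49}}{32328} = \left(47796 + \frac{1}{49} \cdot 59536\right) \frac{1}{32328} = \left(47796 + \frac{59536}{49}\right) \frac{1}{32328} = \frac{2401540}{49} \cdot \frac{1}{32328} = \frac{600385}{396018}$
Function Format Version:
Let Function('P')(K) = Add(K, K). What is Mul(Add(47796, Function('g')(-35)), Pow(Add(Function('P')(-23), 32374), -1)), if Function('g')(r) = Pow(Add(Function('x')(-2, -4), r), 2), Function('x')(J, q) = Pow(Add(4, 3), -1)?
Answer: Rational(600385, 396018) ≈ 1.5161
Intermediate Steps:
Function('x')(J, q) = Rational(1, 7) (Function('x')(J, q) = Pow(7, -1) = Rational(1, 7))
Function('P')(K) = Mul(2, K)
Function('g')(r) = Pow(Add(Rational(1, 7), r), 2)
Mul(Add(47796, Function('g')(-35)), Pow(Add(Function('P')(-23), 32374), -1)) = Mul(Add(47796, Mul(Rational(1, 49), Pow(Add(1, Mul(7, -35)), 2))), Pow(Add(Mul(2, -23), 32374), -1)) = Mul(Add(47796, Mul(Rational(1, 49), Pow(Add(1, -245), 2))), Pow(Add(-46, 32374), -1)) = Mul(Add(47796, Mul(Rational(1, 49), Pow(-244, 2))), Pow(32328, -1)) = Mul(Add(47796, Mul(Rational(1, 49), 59536)), Rational(1, 32328)) = Mul(Add(47796, Rational(59536, 49)), Rational(1, 32328)) = Mul(Rational(2401540, 49), Rational(1, 32328)) = Rational(600385, 396018)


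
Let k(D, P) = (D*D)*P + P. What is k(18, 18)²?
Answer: 34222500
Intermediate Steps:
k(D, P) = P + P*D² (k(D, P) = D²*P + P = P*D² + P = P + P*D²)
k(18, 18)² = (18*(1 + 18²))² = (18*(1 + 324))² = (18*325)² = 5850² = 34222500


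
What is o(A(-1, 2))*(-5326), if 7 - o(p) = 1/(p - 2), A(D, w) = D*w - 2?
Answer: -114509/3 ≈ -38170.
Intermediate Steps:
A(D, w) = -2 + D*w
o(p) = 7 - 1/(-2 + p) (o(p) = 7 - 1/(p - 2) = 7 - 1/(-2 + p))
o(A(-1, 2))*(-5326) = ((-15 + 7*(-2 - 1*2))/(-2 + (-2 - 1*2)))*(-5326) = ((-15 + 7*(-2 - 2))/(-2 + (-2 - 2)))*(-5326) = ((-15 + 7*(-4))/(-2 - 4))*(-5326) = ((-15 - 28)/(-6))*(-5326) = -⅙*(-43)*(-5326) = (43/6)*(-5326) = -114509/3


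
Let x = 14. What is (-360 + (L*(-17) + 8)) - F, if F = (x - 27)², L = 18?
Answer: -827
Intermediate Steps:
F = 169 (F = (14 - 27)² = (-13)² = 169)
(-360 + (L*(-17) + 8)) - F = (-360 + (18*(-17) + 8)) - 1*169 = (-360 + (-306 + 8)) - 169 = (-360 - 298) - 169 = -658 - 169 = -827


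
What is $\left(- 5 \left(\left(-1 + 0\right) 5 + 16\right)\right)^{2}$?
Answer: $3025$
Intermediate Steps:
$\left(- 5 \left(\left(-1 + 0\right) 5 + 16\right)\right)^{2} = \left(- 5 \left(\left(-1\right) 5 + 16\right)\right)^{2} = \left(- 5 \left(-5 + 16\right)\right)^{2} = \left(\left(-5\right) 11\right)^{2} = \left(-55\right)^{2} = 3025$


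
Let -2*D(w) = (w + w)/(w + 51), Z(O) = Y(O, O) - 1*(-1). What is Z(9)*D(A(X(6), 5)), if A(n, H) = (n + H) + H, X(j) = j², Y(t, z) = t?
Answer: -460/97 ≈ -4.7423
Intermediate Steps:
A(n, H) = n + 2*H (A(n, H) = (H + n) + H = n + 2*H)
Z(O) = 1 + O (Z(O) = O - 1*(-1) = O + 1 = 1 + O)
D(w) = -w/(51 + w) (D(w) = -(w + w)/(2*(w + 51)) = -2*w/(2*(51 + w)) = -w/(51 + w))
Z(9)*D(A(X(6), 5)) = (1 + 9)*(-(6² + 2*5)/(51 + (6² + 2*5))) = 10*(-(36 + 10)/(51 + (36 + 10))) = 10*(-1*46/(51 + 46)) = 10*(-1*46/97) = 10*(-1*46*1/97) = 10*(-46/97) = -460/97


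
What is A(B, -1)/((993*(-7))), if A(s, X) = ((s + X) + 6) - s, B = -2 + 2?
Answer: -5/6951 ≈ -0.00071932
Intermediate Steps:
B = 0
A(s, X) = 6 + X (A(s, X) = ((X + s) + 6) - s = (6 + X + s) - s = 6 + X)
A(B, -1)/((993*(-7))) = (6 - 1)/((993*(-7))) = 5/(-6951) = -1/6951*5 = -5/6951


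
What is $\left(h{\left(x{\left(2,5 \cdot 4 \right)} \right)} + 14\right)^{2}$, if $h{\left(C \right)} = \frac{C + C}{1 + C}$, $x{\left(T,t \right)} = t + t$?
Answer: $\frac{427716}{1681} \approx 254.44$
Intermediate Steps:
$x{\left(T,t \right)} = 2 t$
$h{\left(C \right)} = \frac{2 C}{1 + C}$
$\left(h{\left(x{\left(2,5 \cdot 4 \right)} \right)} + 14\right)^{2} = \left(\frac{2 \cdot 2 \cdot 5 \cdot 4}{1 + 2 \cdot 5 \cdot 4} + 14\right)^{2} = \left(\frac{2 \cdot 2 \cdot 20}{1 + 2 \cdot 20} + 14\right)^{2} = \left(2 \cdot 40 \frac{1}{1 + 40} + 14\right)^{2} = \left(2 \cdot 40 \cdot \frac{1}{41} + 14\right)^{2} = \left(\frac{80}{41} + 14\right)^{2} = \left(\frac{654}{41}\right)^{2} = \frac{427716}{1681}$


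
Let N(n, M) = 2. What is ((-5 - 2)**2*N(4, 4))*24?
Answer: 2352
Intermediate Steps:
((-5 - 2)**2*N(4, 4))*24 = ((-5 - 2)**2*2)*24 = ((-7)**2*2)*24 = (49*2)*24 = 98*24 = 2352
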